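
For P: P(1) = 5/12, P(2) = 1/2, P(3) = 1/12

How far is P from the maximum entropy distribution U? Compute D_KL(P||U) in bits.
0.2600 bits

U(i) = 1/3 for all i

D_KL(P||U) = Σ P(x) log₂(P(x) / (1/3))
           = Σ P(x) log₂(P(x)) + log₂(3)
           = log₂(3) - H(P)

H(P) = -Σ P(x) log₂(P(x)):
  -P(1)·log₂(P(1)) = -(5/12)·log₂(5/12) = 0.52626
  -P(2)·log₂(P(2)) = -(1/2)·log₂(1/2) = 0.50000
  -P(3)·log₂(P(3)) = -(1/12)·log₂(1/12) = 0.29875
H(P) = 0.52626 + 0.50000 + 0.29875 = 1.32501 bits

log₂(3) = 1.58496 bits

D_KL(P||U) = 1.58496 - 1.32501 = 0.25995 ≈ 0.2600 bits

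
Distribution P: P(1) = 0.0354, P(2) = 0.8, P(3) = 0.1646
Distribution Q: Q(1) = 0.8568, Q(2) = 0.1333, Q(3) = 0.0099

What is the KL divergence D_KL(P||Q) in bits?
2.5730 bits

D_KL(P||Q) = Σ P(x) log₂(P(x)/Q(x))

Computing term by term:
  P(1)·log₂(P(1)/Q(1)) = 0.0354·log₂(0.0354/0.8568) = -0.16274
  P(2)·log₂(P(2)/Q(2)) = 0.8·log₂(0.8/0.1333) = 2.06826
  P(3)·log₂(P(3)/Q(3)) = 0.1646·log₂(0.1646/0.0099) = 0.66752

D_KL(P||Q) = -0.16274 + 2.06826 + 0.66752 = 2.57304 ≈ 2.5730 bits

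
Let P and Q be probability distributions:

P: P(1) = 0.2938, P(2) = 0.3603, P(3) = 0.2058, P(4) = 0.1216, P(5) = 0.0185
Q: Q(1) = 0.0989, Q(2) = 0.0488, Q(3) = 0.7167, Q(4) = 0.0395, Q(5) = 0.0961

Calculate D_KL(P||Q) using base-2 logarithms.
1.2835 bits

D_KL(P||Q) = Σ P(x) log₂(P(x)/Q(x))

Computing term by term:
  P(1)·log₂(P(1)/Q(1)) = 0.2938·log₂(0.2938/0.0989) = 0.46150
  P(2)·log₂(P(2)/Q(2)) = 0.3603·log₂(0.3603/0.0488) = 1.03919
  P(3)·log₂(P(3)/Q(3)) = 0.2058·log₂(0.2058/0.7167) = -0.37047
  P(4)·log₂(P(4)/Q(4)) = 0.1216·log₂(0.1216/0.0395) = 0.19726
  P(5)·log₂(P(5)/Q(5)) = 0.0185·log₂(0.0185/0.0961) = -0.04397

D_KL(P||Q) = 0.46150 + 1.03919 - 0.37047 + 0.19726 - 0.04397 = 1.28351 ≈ 1.2835 bits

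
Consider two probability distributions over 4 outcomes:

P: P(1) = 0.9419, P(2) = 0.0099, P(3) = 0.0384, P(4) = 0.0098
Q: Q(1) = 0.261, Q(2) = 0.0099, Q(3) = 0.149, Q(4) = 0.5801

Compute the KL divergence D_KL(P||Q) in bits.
1.6111 bits

D_KL(P||Q) = Σ P(x) log₂(P(x)/Q(x))

Computing term by term:
  P(1)·log₂(P(1)/Q(1)) = 0.9419·log₂(0.9419/0.261) = 1.74395
  P(2)·log₂(P(2)/Q(2)) = 0.0099·log₂(0.0099/0.0099) = 0.00000
  P(3)·log₂(P(3)/Q(3)) = 0.0384·log₂(0.0384/0.149) = -0.07512
  P(4)·log₂(P(4)/Q(4)) = 0.0098·log₂(0.0098/0.5801) = -0.05770

D_KL(P||Q) = 1.74395 + 0.00000 - 0.07512 - 0.05770 = 1.61113 ≈ 1.6111 bits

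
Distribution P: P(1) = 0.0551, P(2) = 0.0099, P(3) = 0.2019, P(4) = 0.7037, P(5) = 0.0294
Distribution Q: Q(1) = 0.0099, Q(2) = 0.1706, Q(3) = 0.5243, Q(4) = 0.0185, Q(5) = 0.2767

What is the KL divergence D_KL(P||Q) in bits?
3.4167 bits

D_KL(P||Q) = Σ P(x) log₂(P(x)/Q(x))

Computing term by term:
  P(1)·log₂(P(1)/Q(1)) = 0.0551·log₂(0.0551/0.0099) = 0.13646
  P(2)·log₂(P(2)/Q(2)) = 0.0099·log₂(0.0099/0.1706) = -0.04066
  P(3)·log₂(P(3)/Q(3)) = 0.2019·log₂(0.2019/0.5243) = -0.27797
  P(4)·log₂(P(4)/Q(4)) = 0.7037·log₂(0.7037/0.0185) = 3.69398
  P(5)·log₂(P(5)/Q(5)) = 0.0294·log₂(0.0294/0.2767) = -0.09509

D_KL(P||Q) = 0.13646 - 0.04066 - 0.27797 + 3.69398 - 0.09509 = 3.41672 ≈ 3.4167 bits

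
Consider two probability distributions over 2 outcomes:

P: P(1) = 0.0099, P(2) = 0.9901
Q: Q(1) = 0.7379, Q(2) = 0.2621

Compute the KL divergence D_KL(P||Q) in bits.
1.8369 bits

D_KL(P||Q) = Σ P(x) log₂(P(x)/Q(x))

Computing term by term:
  P(1)·log₂(P(1)/Q(1)) = 0.0099·log₂(0.0099/0.7379) = -0.06158
  P(2)·log₂(P(2)/Q(2)) = 0.9901·log₂(0.9901/0.2621) = 1.89847

D_KL(P||Q) = -0.06158 + 1.89847 = 1.83689 ≈ 1.8369 bits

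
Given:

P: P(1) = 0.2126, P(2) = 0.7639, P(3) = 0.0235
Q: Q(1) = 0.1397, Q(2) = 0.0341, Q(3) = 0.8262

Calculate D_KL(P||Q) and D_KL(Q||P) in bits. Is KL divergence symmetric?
D_KL(P||Q) = 3.4346 bits, D_KL(Q||P) = 4.0056 bits. No, KL divergence is not symmetric.

D_KL(P||Q) = Σ P(x) log₂(P(x)/Q(x))

Computing term by term:
  P(1)·log₂(P(1)/Q(1)) = 0.2126·log₂(0.2126/0.1397) = 0.12880
  P(2)·log₂(P(2)/Q(2)) = 0.7639·log₂(0.7639/0.0341) = 3.42650
  P(3)·log₂(P(3)/Q(3)) = 0.0235·log₂(0.0235/0.8262) = -0.12069

D_KL(P||Q) = 0.12880 + 3.42650 - 0.12069 = 3.43461 ≈ 3.4346 bits

D_KL(Q||P) = Σ Q(x) log₂(Q(x)/P(x))

Computing term by term:
  Q(1)·log₂(Q(1)/P(1)) = 0.1397·log₂(0.1397/0.2126) = -0.08463
  Q(2)·log₂(Q(2)/P(2)) = 0.0341·log₂(0.0341/0.7639) = -0.15296
  Q(3)·log₂(Q(3)/P(3)) = 0.8262·log₂(0.8262/0.0235) = 4.24316

D_KL(Q||P) = -0.08463 - 0.15296 + 4.24316 = 4.00557 ≈ 4.0056 bits

These are NOT equal (difference: 0.5710 bits). KL divergence is asymmetric: D_KL(P||Q) ≠ D_KL(Q||P) in general.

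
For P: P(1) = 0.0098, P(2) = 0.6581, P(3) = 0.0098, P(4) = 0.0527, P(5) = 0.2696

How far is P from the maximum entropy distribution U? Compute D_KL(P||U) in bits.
1.0603 bits

U(i) = 1/5 for all i

D_KL(P||U) = Σ P(x) log₂(P(x) / (1/5))
           = Σ P(x) log₂(P(x)) + log₂(5)
           = log₂(5) - H(P)

H(P) = -Σ P(x) log₂(P(x)):
  -P(1)·log₂(P(1)) = -(0.0098)·log₂(0.0098) = 0.06540
  -P(2)·log₂(P(2)) = -(0.6581)·log₂(0.6581) = 0.39724
  -P(3)·log₂(P(3)) = -(0.0098)·log₂(0.0098) = 0.06540
  -P(4)·log₂(P(4)) = -(0.0527)·log₂(0.0527) = 0.22377
  -P(5)·log₂(P(5)) = -(0.2696)·log₂(0.2696) = 0.50984
H(P) = 0.06540 + 0.39724 + 0.06540 + 0.22377 + 0.50984 = 1.26165 bits

log₂(5) = 2.32193 bits

D_KL(P||U) = 2.32193 - 1.26165 = 1.06028 ≈ 1.0603 bits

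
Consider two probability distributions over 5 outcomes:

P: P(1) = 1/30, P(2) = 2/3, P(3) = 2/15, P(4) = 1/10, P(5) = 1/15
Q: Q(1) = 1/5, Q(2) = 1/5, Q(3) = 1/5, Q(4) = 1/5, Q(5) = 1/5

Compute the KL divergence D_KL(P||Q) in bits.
0.7882 bits

D_KL(P||Q) = Σ P(x) log₂(P(x)/Q(x))

Computing term by term:
  P(1)·log₂(P(1)/Q(1)) = (1/30)·log₂((1/30)/(1/5)) = -0.08617
  P(2)·log₂(P(2)/Q(2)) = (2/3)·log₂((2/3)/(1/5)) = 1.15798
  P(3)·log₂(P(3)/Q(3)) = (2/15)·log₂((2/15)/(1/5)) = -0.07800
  P(4)·log₂(P(4)/Q(4)) = (1/10)·log₂((1/10)/(1/5)) = -0.10000
  P(5)·log₂(P(5)/Q(5)) = (1/15)·log₂((1/15)/(1/5)) = -0.10566

D_KL(P||Q) = -0.08617 + 1.15798 - 0.07800 - 0.10000 - 0.10566 = 0.78815 ≈ 0.7882 bits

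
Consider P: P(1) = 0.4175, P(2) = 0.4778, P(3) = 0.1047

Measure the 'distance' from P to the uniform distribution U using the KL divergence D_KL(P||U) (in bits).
0.2089 bits

U(i) = 1/3 for all i

D_KL(P||U) = Σ P(x) log₂(P(x) / (1/3))
           = Σ P(x) log₂(P(x)) + log₂(3)
           = log₂(3) - H(P)

H(P) = -Σ P(x) log₂(P(x)):
  -P(1)·log₂(P(1)) = -(0.4175)·log₂(0.4175) = 0.52611
  -P(2)·log₂(P(2)) = -(0.4778)·log₂(0.4778) = 0.50911
  -P(3)·log₂(P(3)) = -(0.1047)·log₂(0.1047) = 0.34087
H(P) = 0.52611 + 0.50911 + 0.34087 = 1.37609 bits

log₂(3) = 1.58496 bits

D_KL(P||U) = 1.58496 - 1.37609 = 0.20887 ≈ 0.2089 bits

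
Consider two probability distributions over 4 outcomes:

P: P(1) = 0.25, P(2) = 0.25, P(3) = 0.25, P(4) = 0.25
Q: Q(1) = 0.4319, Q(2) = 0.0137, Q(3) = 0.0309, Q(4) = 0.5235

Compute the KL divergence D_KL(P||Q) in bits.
1.3377 bits

D_KL(P||Q) = Σ P(x) log₂(P(x)/Q(x))

Computing term by term:
  P(1)·log₂(P(1)/Q(1)) = 0.25·log₂(0.25/0.4319) = -0.19719
  P(2)·log₂(P(2)/Q(2)) = 0.25·log₂(0.25/0.0137) = 1.04742
  P(3)·log₂(P(3)/Q(3)) = 0.25·log₂(0.25/0.0309) = 0.75406
  P(4)·log₂(P(4)/Q(4)) = 0.25·log₂(0.25/0.5235) = -0.26657

D_KL(P||Q) = -0.19719 + 1.04742 + 0.75406 - 0.26657 = 1.33772 ≈ 1.3377 bits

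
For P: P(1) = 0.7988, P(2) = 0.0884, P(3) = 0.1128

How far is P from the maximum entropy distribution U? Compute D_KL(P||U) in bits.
0.6616 bits

U(i) = 1/3 for all i

D_KL(P||U) = Σ P(x) log₂(P(x) / (1/3))
           = Σ P(x) log₂(P(x)) + log₂(3)
           = log₂(3) - H(P)

H(P) = -Σ P(x) log₂(P(x)):
  -P(1)·log₂(P(1)) = -(0.7988)·log₂(0.7988) = 0.25889
  -P(2)·log₂(P(2)) = -(0.0884)·log₂(0.0884) = 0.30938
  -P(3)·log₂(P(3)) = -(0.1128)·log₂(0.1128) = 0.35511
H(P) = 0.25889 + 0.30938 + 0.35511 = 0.92338 bits

log₂(3) = 1.58496 bits

D_KL(P||U) = 1.58496 - 0.92338 = 0.66158 ≈ 0.6616 bits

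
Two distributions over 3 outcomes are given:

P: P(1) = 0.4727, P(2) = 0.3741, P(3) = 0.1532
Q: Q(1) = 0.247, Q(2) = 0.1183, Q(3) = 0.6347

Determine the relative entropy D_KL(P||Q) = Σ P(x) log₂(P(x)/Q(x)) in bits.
0.7499 bits

D_KL(P||Q) = Σ P(x) log₂(P(x)/Q(x))

Computing term by term:
  P(1)·log₂(P(1)/Q(1)) = 0.4727·log₂(0.4727/0.247) = 0.44264
  P(2)·log₂(P(2)/Q(2)) = 0.3741·log₂(0.3741/0.1183) = 0.62137
  P(3)·log₂(P(3)/Q(3)) = 0.1532·log₂(0.1532/0.6347) = -0.31416

D_KL(P||Q) = 0.44264 + 0.62137 - 0.31416 = 0.74985 ≈ 0.7499 bits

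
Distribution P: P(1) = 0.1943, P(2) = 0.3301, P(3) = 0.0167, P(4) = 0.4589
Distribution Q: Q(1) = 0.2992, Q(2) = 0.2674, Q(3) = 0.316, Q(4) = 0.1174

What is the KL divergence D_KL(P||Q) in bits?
0.8110 bits

D_KL(P||Q) = Σ P(x) log₂(P(x)/Q(x))

Computing term by term:
  P(1)·log₂(P(1)/Q(1)) = 0.1943·log₂(0.1943/0.2992) = -0.12101
  P(2)·log₂(P(2)/Q(2)) = 0.3301·log₂(0.3301/0.2674) = 0.10032
  P(3)·log₂(P(3)/Q(3)) = 0.0167·log₂(0.0167/0.316) = -0.07084
  P(4)·log₂(P(4)/Q(4)) = 0.4589·log₂(0.4589/0.1174) = 0.90254

D_KL(P||Q) = -0.12101 + 0.10032 - 0.07084 + 0.90254 = 0.81101 ≈ 0.8110 bits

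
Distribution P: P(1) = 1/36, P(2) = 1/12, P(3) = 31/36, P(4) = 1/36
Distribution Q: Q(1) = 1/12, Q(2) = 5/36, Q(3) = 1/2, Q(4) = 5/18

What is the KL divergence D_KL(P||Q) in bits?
0.4776 bits

D_KL(P||Q) = Σ P(x) log₂(P(x)/Q(x))

Computing term by term:
  P(1)·log₂(P(1)/Q(1)) = (1/36)·log₂((1/36)/(1/12)) = -0.04403
  P(2)·log₂(P(2)/Q(2)) = (1/12)·log₂((1/12)/(5/36)) = -0.06141
  P(3)·log₂(P(3)/Q(3)) = (31/36)·log₂((31/36)/(1/2)) = 0.67534
  P(4)·log₂(P(4)/Q(4)) = (1/36)·log₂((1/36)/(5/18)) = -0.09228

D_KL(P||Q) = -0.04403 - 0.06141 + 0.67534 - 0.09228 = 0.47762 ≈ 0.4776 bits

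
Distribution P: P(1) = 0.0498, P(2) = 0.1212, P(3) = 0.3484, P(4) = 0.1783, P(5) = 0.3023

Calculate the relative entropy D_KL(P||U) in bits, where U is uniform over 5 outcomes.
0.2421 bits

U(i) = 1/5 for all i

D_KL(P||U) = Σ P(x) log₂(P(x) / (1/5))
           = Σ P(x) log₂(P(x)) + log₂(5)
           = log₂(5) - H(P)

H(P) = -Σ P(x) log₂(P(x)):
  -P(1)·log₂(P(1)) = -(0.0498)·log₂(0.0498) = 0.21552
  -P(2)·log₂(P(2)) = -(0.1212)·log₂(0.1212) = 0.36900
  -P(3)·log₂(P(3)) = -(0.3484)·log₂(0.3484) = 0.52998
  -P(4)·log₂(P(4)) = -(0.1783)·log₂(0.1783) = 0.44354
  -P(5)·log₂(P(5)) = -(0.3023)·log₂(0.3023) = 0.52175
H(P) = 0.21552 + 0.36900 + 0.52998 + 0.44354 + 0.52175 = 2.07979 bits

log₂(5) = 2.32193 bits

D_KL(P||U) = 2.32193 - 2.07979 = 0.24214 ≈ 0.2421 bits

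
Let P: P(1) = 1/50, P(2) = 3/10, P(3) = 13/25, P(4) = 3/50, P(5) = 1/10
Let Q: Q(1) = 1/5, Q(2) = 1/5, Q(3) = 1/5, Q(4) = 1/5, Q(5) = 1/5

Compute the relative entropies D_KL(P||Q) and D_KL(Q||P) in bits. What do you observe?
D_KL(P||Q) = 0.6217 bits, D_KL(Q||P) = 0.8191 bits. The two directions give different values (D_KL(Q||P) exceeds D_KL(P||Q) by 0.1974 bits): KL divergence is asymmetric.

D_KL(P||Q) = Σ P(x) log₂(P(x)/Q(x))

Computing term by term:
  P(1)·log₂(P(1)/Q(1)) = (1/50)·log₂((1/50)/(1/5)) = -0.06644
  P(2)·log₂(P(2)/Q(2)) = (3/10)·log₂((3/10)/(1/5)) = 0.17549
  P(3)·log₂(P(3)/Q(3)) = (13/25)·log₂((13/25)/(1/5)) = 0.71683
  P(4)·log₂(P(4)/Q(4)) = (3/50)·log₂((3/50)/(1/5)) = -0.10422
  P(5)·log₂(P(5)/Q(5)) = (1/10)·log₂((1/10)/(1/5)) = -0.10000

D_KL(P||Q) = -0.06644 + 0.17549 + 0.71683 - 0.10422 - 0.10000 = 0.62166 ≈ 0.6217 bits

D_KL(Q||P) = Σ Q(x) log₂(Q(x)/P(x))

Computing term by term:
  Q(1)·log₂(Q(1)/P(1)) = (1/5)·log₂((1/5)/(1/50)) = 0.66439
  Q(2)·log₂(Q(2)/P(2)) = (1/5)·log₂((1/5)/(3/10)) = -0.11699
  Q(3)·log₂(Q(3)/P(3)) = (1/5)·log₂((1/5)/(13/25)) = -0.27570
  Q(4)·log₂(Q(4)/P(4)) = (1/5)·log₂((1/5)/(3/50)) = 0.34739
  Q(5)·log₂(Q(5)/P(5)) = (1/5)·log₂((1/5)/(1/10)) = 0.20000

D_KL(Q||P) = 0.66439 - 0.11699 - 0.27570 + 0.34739 + 0.20000 = 0.81909 ≈ 0.8191 bits

These are NOT equal (difference: 0.1974 bits). KL divergence is asymmetric: D_KL(P||Q) ≠ D_KL(Q||P) in general.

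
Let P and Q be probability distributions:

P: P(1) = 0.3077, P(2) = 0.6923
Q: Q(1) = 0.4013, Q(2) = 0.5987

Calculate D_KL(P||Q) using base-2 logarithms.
0.0272 bits

D_KL(P||Q) = Σ P(x) log₂(P(x)/Q(x))

Computing term by term:
  P(1)·log₂(P(1)/Q(1)) = 0.3077·log₂(0.3077/0.4013) = -0.11790
  P(2)·log₂(P(2)/Q(2)) = 0.6923·log₂(0.6923/0.5987) = 0.14508

D_KL(P||Q) = -0.11790 + 0.14508 = 0.02718 ≈ 0.0272 bits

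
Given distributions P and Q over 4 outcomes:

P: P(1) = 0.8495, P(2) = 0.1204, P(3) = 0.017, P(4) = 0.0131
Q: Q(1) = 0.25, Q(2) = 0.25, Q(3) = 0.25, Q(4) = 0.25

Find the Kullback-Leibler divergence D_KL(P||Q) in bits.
1.2505 bits

D_KL(P||Q) = Σ P(x) log₂(P(x)/Q(x))

Computing term by term:
  P(1)·log₂(P(1)/Q(1)) = 0.8495·log₂(0.8495/0.25) = 1.49910
  P(2)·log₂(P(2)/Q(2)) = 0.1204·log₂(0.1204/0.25) = -0.12691
  P(3)·log₂(P(3)/Q(3)) = 0.017·log₂(0.017/0.25) = -0.06593
  P(4)·log₂(P(4)/Q(4)) = 0.0131·log₂(0.0131/0.25) = -0.05573

D_KL(P||Q) = 1.49910 - 0.12691 - 0.06593 - 0.05573 = 1.25053 ≈ 1.2505 bits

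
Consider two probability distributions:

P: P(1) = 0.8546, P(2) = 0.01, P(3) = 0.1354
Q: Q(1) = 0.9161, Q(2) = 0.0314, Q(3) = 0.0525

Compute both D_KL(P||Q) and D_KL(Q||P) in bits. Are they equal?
D_KL(P||Q) = 0.0829 bits, D_KL(Q||P) = 0.0719 bits. No, they are not equal.

D_KL(P||Q) = Σ P(x) log₂(P(x)/Q(x))

Computing term by term:
  P(1)·log₂(P(1)/Q(1)) = 0.8546·log₂(0.8546/0.9161) = -0.08568
  P(2)·log₂(P(2)/Q(2)) = 0.01·log₂(0.01/0.0314) = -0.01651
  P(3)·log₂(P(3)/Q(3)) = 0.1354·log₂(0.1354/0.0525) = 0.18507

D_KL(P||Q) = -0.08568 - 0.01651 + 0.18507 = 0.08288 ≈ 0.0829 bits

D_KL(Q||P) = Σ Q(x) log₂(Q(x)/P(x))

Computing term by term:
  Q(1)·log₂(Q(1)/P(1)) = 0.9161·log₂(0.9161/0.8546) = 0.09184
  Q(2)·log₂(Q(2)/P(2)) = 0.0314·log₂(0.0314/0.01) = 0.05183
  Q(3)·log₂(Q(3)/P(3)) = 0.0525·log₂(0.0525/0.1354) = -0.07176

D_KL(Q||P) = 0.09184 + 0.05183 - 0.07176 = 0.07191 ≈ 0.0719 bits

These are NOT equal (difference: 0.0110 bits). KL divergence is asymmetric: D_KL(P||Q) ≠ D_KL(Q||P) in general.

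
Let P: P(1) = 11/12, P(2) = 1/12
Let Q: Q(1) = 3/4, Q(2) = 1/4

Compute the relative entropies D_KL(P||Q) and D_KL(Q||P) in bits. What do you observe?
D_KL(P||Q) = 0.1333 bits, D_KL(Q||P) = 0.1791 bits. The two directions give different values (D_KL(Q||P) exceeds D_KL(P||Q) by 0.0458 bits): KL divergence is asymmetric.

D_KL(P||Q) = Σ P(x) log₂(P(x)/Q(x))

Computing term by term:
  P(1)·log₂(P(1)/Q(1)) = (11/12)·log₂((11/12)/(3/4)) = 0.26538
  P(2)·log₂(P(2)/Q(2)) = (1/12)·log₂((1/12)/(1/4)) = -0.13208

D_KL(P||Q) = 0.26538 - 0.13208 = 0.13330 ≈ 0.1333 bits

D_KL(Q||P) = Σ Q(x) log₂(Q(x)/P(x))

Computing term by term:
  Q(1)·log₂(Q(1)/P(1)) = (3/4)·log₂((3/4)/(11/12)) = -0.21713
  Q(2)·log₂(Q(2)/P(2)) = (1/4)·log₂((1/4)/(1/12)) = 0.39624

D_KL(Q||P) = -0.21713 + 0.39624 = 0.17911 ≈ 0.1791 bits

These are NOT equal (difference: 0.0458 bits). KL divergence is asymmetric: D_KL(P||Q) ≠ D_KL(Q||P) in general.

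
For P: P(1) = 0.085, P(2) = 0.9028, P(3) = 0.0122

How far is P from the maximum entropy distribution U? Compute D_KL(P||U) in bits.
1.0719 bits

U(i) = 1/3 for all i

D_KL(P||U) = Σ P(x) log₂(P(x) / (1/3))
           = Σ P(x) log₂(P(x)) + log₂(3)
           = log₂(3) - H(P)

H(P) = -Σ P(x) log₂(P(x)):
  -P(1)·log₂(P(1)) = -(0.085)·log₂(0.085) = 0.30229
  -P(2)·log₂(P(2)) = -(0.9028)·log₂(0.9028) = 0.13318
  -P(3)·log₂(P(3)) = -(0.0122)·log₂(0.0122) = 0.07756
H(P) = 0.30229 + 0.13318 + 0.07756 = 0.51303 bits

log₂(3) = 1.58496 bits

D_KL(P||U) = 1.58496 - 0.51303 = 1.07193 ≈ 1.0719 bits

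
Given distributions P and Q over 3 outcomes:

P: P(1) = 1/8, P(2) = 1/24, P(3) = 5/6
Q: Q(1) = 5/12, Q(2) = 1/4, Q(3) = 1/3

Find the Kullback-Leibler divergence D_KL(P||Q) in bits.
0.7768 bits

D_KL(P||Q) = Σ P(x) log₂(P(x)/Q(x))

Computing term by term:
  P(1)·log₂(P(1)/Q(1)) = (1/8)·log₂((1/8)/(5/12)) = -0.21712
  P(2)·log₂(P(2)/Q(2)) = (1/24)·log₂((1/24)/(1/4)) = -0.10771
  P(3)·log₂(P(3)/Q(3)) = (5/6)·log₂((5/6)/(1/3)) = 1.10161

D_KL(P||Q) = -0.21712 - 0.10771 + 1.10161 = 0.77678 ≈ 0.7768 bits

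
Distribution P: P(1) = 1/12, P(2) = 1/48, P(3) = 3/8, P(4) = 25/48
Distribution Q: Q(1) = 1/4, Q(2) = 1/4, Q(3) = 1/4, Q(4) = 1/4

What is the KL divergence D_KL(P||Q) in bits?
0.5641 bits

D_KL(P||Q) = Σ P(x) log₂(P(x)/Q(x))

Computing term by term:
  P(1)·log₂(P(1)/Q(1)) = (1/12)·log₂((1/12)/(1/4)) = -0.13208
  P(2)·log₂(P(2)/Q(2)) = (1/48)·log₂((1/48)/(1/4)) = -0.07469
  P(3)·log₂(P(3)/Q(3)) = (3/8)·log₂((3/8)/(1/4)) = 0.21936
  P(4)·log₂(P(4)/Q(4)) = (25/48)·log₂((25/48)/(1/4)) = 0.55151

D_KL(P||Q) = -0.13208 - 0.07469 + 0.21936 + 0.55151 = 0.56410 ≈ 0.5641 bits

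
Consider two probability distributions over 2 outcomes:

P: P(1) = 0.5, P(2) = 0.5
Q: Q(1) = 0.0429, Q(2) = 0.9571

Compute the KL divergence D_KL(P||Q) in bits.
1.3031 bits

D_KL(P||Q) = Σ P(x) log₂(P(x)/Q(x))

Computing term by term:
  P(1)·log₂(P(1)/Q(1)) = 0.5·log₂(0.5/0.0429) = 1.77144
  P(2)·log₂(P(2)/Q(2)) = 0.5·log₂(0.5/0.9571) = -0.46837

D_KL(P||Q) = 1.77144 - 0.46837 = 1.30307 ≈ 1.3031 bits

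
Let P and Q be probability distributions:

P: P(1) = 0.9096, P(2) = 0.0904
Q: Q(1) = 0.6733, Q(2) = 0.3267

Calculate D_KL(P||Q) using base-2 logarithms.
0.2272 bits

D_KL(P||Q) = Σ P(x) log₂(P(x)/Q(x))

Computing term by term:
  P(1)·log₂(P(1)/Q(1)) = 0.9096·log₂(0.9096/0.6733) = 0.39475
  P(2)·log₂(P(2)/Q(2)) = 0.0904·log₂(0.0904/0.3267) = -0.16756

D_KL(P||Q) = 0.39475 - 0.16756 = 0.22719 ≈ 0.2272 bits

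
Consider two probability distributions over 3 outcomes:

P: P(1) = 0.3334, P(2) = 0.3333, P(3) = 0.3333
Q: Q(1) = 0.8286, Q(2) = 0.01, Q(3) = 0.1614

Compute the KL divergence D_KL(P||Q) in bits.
1.5969 bits

D_KL(P||Q) = Σ P(x) log₂(P(x)/Q(x))

Computing term by term:
  P(1)·log₂(P(1)/Q(1)) = 0.3334·log₂(0.3334/0.8286) = -0.43789
  P(2)·log₂(P(2)/Q(2)) = 0.3333·log₂(0.3333/0.01) = 1.68608
  P(3)·log₂(P(3)/Q(3)) = 0.3333·log₂(0.3333/0.1614) = 0.34869

D_KL(P||Q) = -0.43789 + 1.68608 + 0.34869 = 1.59688 ≈ 1.5969 bits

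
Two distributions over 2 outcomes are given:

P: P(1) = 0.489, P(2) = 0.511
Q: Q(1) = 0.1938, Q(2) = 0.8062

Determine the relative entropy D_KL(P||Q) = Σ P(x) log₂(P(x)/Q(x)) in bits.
0.3168 bits

D_KL(P||Q) = Σ P(x) log₂(P(x)/Q(x))

Computing term by term:
  P(1)·log₂(P(1)/Q(1)) = 0.489·log₂(0.489/0.1938) = 0.65295
  P(2)·log₂(P(2)/Q(2)) = 0.511·log₂(0.511/0.8062) = -0.33614

D_KL(P||Q) = 0.65295 - 0.33614 = 0.31681 ≈ 0.3168 bits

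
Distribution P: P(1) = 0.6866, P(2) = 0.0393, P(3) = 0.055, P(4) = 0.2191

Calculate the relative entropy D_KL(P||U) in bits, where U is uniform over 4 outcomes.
0.7340 bits

U(i) = 1/4 for all i

D_KL(P||U) = Σ P(x) log₂(P(x) / (1/4))
           = Σ P(x) log₂(P(x)) + log₂(4)
           = log₂(4) - H(P)

H(P) = -Σ P(x) log₂(P(x)):
  -P(1)·log₂(P(1)) = -(0.6866)·log₂(0.6866) = 0.37245
  -P(2)·log₂(P(2)) = -(0.0393)·log₂(0.0393) = 0.18350
  -P(3)·log₂(P(3)) = -(0.055)·log₂(0.055) = 0.23014
  -P(4)·log₂(P(4)) = -(0.2191)·log₂(0.2191) = 0.47990
H(P) = 0.37245 + 0.18350 + 0.23014 + 0.47990 = 1.26599 bits

log₂(4) = 2.00000 bits

D_KL(P||U) = 2.00000 - 1.26599 = 0.73401 ≈ 0.7340 bits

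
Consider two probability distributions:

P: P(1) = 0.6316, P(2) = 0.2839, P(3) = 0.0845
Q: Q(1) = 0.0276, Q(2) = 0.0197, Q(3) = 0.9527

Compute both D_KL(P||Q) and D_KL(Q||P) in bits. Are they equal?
D_KL(P||Q) = 3.6499 bits, D_KL(Q||P) = 3.1292 bits. No, they are not equal.

D_KL(P||Q) = Σ P(x) log₂(P(x)/Q(x))

Computing term by term:
  P(1)·log₂(P(1)/Q(1)) = 0.6316·log₂(0.6316/0.0276) = 2.85248
  P(2)·log₂(P(2)/Q(2)) = 0.2839·log₂(0.2839/0.0197) = 1.09276
  P(3)·log₂(P(3)/Q(3)) = 0.0845·log₂(0.0845/0.9527) = -0.29533

D_KL(P||Q) = 2.85248 + 1.09276 - 0.29533 = 3.64991 ≈ 3.6499 bits

D_KL(Q||P) = Σ Q(x) log₂(Q(x)/P(x))

Computing term by term:
  Q(1)·log₂(Q(1)/P(1)) = 0.0276·log₂(0.0276/0.6316) = -0.12465
  Q(2)·log₂(Q(2)/P(2)) = 0.0197·log₂(0.0197/0.2839) = -0.07583
  Q(3)·log₂(Q(3)/P(3)) = 0.9527·log₂(0.9527/0.0845) = 3.32969

D_KL(Q||P) = -0.12465 - 0.07583 + 3.32969 = 3.12921 ≈ 3.1292 bits

These are NOT equal (difference: 0.5207 bits). KL divergence is asymmetric: D_KL(P||Q) ≠ D_KL(Q||P) in general.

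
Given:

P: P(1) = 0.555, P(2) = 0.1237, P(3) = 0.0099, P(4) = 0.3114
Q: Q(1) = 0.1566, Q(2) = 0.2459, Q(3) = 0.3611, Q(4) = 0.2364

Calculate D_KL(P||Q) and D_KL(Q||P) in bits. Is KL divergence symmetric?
D_KL(P||Q) = 0.9629 bits, D_KL(Q||P) = 1.7376 bits. No, KL divergence is not symmetric.

D_KL(P||Q) = Σ P(x) log₂(P(x)/Q(x))

Computing term by term:
  P(1)·log₂(P(1)/Q(1)) = 0.555·log₂(0.555/0.1566) = 1.01310
  P(2)·log₂(P(2)/Q(2)) = 0.1237·log₂(0.1237/0.2459) = -0.12261
  P(3)·log₂(P(3)/Q(3)) = 0.0099·log₂(0.0099/0.3611) = -0.05137
  P(4)·log₂(P(4)/Q(4)) = 0.3114·log₂(0.3114/0.2364) = 0.12379

D_KL(P||Q) = 1.01310 - 0.12261 - 0.05137 + 0.12379 = 0.96291 ≈ 0.9629 bits

D_KL(Q||P) = Σ Q(x) log₂(Q(x)/P(x))

Computing term by term:
  Q(1)·log₂(Q(1)/P(1)) = 0.1566·log₂(0.1566/0.555) = -0.28586
  Q(2)·log₂(Q(2)/P(2)) = 0.2459·log₂(0.2459/0.1237) = 0.24374
  Q(3)·log₂(Q(3)/P(3)) = 0.3611·log₂(0.3611/0.0099) = 1.87369
  Q(4)·log₂(Q(4)/P(4)) = 0.2364·log₂(0.2364/0.3114) = -0.09398

D_KL(Q||P) = -0.28586 + 0.24374 + 1.87369 - 0.09398 = 1.73759 ≈ 1.7376 bits

These are NOT equal (difference: 0.7747 bits). KL divergence is asymmetric: D_KL(P||Q) ≠ D_KL(Q||P) in general.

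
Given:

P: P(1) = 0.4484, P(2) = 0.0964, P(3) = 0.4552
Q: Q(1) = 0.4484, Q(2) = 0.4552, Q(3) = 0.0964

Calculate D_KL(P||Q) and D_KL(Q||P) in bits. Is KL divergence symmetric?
D_KL(P||Q) = 0.8035 bits, D_KL(Q||P) = 0.8035 bits. The two values coincide for this particular pair, but no — KL divergence is not symmetric in general.

D_KL(P||Q) = Σ P(x) log₂(P(x)/Q(x))

Computing term by term:
  P(1)·log₂(P(1)/Q(1)) = 0.4484·log₂(0.4484/0.4484) = 0.00000
  P(2)·log₂(P(2)/Q(2)) = 0.0964·log₂(0.0964/0.4552) = -0.21588
  P(3)·log₂(P(3)/Q(3)) = 0.4552·log₂(0.4552/0.0964) = 1.01937

D_KL(P||Q) = 0.00000 - 0.21588 + 1.01937 = 0.80349 ≈ 0.8035 bits

D_KL(Q||P) = Σ Q(x) log₂(Q(x)/P(x))

Computing term by term:
  Q(1)·log₂(Q(1)/P(1)) = 0.4484·log₂(0.4484/0.4484) = 0.00000
  Q(2)·log₂(Q(2)/P(2)) = 0.4552·log₂(0.4552/0.0964) = 1.01937
  Q(3)·log₂(Q(3)/P(3)) = 0.0964·log₂(0.0964/0.4552) = -0.21588

D_KL(Q||P) = 0.00000 + 1.01937 - 0.21588 = 0.80349 ≈ 0.8035 bits

These ARE equal here. Q is P with outcomes relabeled (Q(2) = P(3), Q(3) = P(2)) by a relabeling that is its own inverse, so the two sums contain exactly the same terms in a different order. This is a special case — KL divergence is not symmetric in general: D_KL(P||Q) ≠ D_KL(Q||P) for most P, Q.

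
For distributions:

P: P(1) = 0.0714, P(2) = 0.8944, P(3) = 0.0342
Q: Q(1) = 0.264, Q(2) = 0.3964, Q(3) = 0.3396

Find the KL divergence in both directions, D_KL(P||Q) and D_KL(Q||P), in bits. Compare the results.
D_KL(P||Q) = 0.8020 bits, D_KL(Q||P) = 1.1574 bits. D_KL(Q||P) is larger than D_KL(P||Q) by 0.3554 bits; the two directions differ.

D_KL(P||Q) = Σ P(x) log₂(P(x)/Q(x))

Computing term by term:
  P(1)·log₂(P(1)/Q(1)) = 0.0714·log₂(0.0714/0.264) = -0.13470
  P(2)·log₂(P(2)/Q(2)) = 0.8944·log₂(0.8944/0.3964) = 1.04999
  P(3)·log₂(P(3)/Q(3)) = 0.0342·log₂(0.0342/0.3396) = -0.11326

D_KL(P||Q) = -0.13470 + 1.04999 - 0.11326 = 0.80203 ≈ 0.8020 bits

D_KL(Q||P) = Σ Q(x) log₂(Q(x)/P(x))

Computing term by term:
  Q(1)·log₂(Q(1)/P(1)) = 0.264·log₂(0.264/0.0714) = 0.49805
  Q(2)·log₂(Q(2)/P(2)) = 0.3964·log₂(0.3964/0.8944) = -0.46536
  Q(3)·log₂(Q(3)/P(3)) = 0.3396·log₂(0.3396/0.0342) = 1.12468

D_KL(Q||P) = 0.49805 - 0.46536 + 1.12468 = 1.15737 ≈ 1.1574 bits

These are NOT equal (difference: 0.3554 bits). KL divergence is asymmetric: D_KL(P||Q) ≠ D_KL(Q||P) in general.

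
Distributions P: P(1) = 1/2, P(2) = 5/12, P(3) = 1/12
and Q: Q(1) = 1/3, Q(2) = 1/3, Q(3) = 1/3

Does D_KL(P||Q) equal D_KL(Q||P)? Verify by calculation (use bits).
D_KL(P||Q) = 0.2600 bits, D_KL(Q||P) = 0.3644 bits. No — D_KL(P||Q) ≠ D_KL(Q||P) for this pair.

D_KL(P||Q) = Σ P(x) log₂(P(x)/Q(x))

Computing term by term:
  P(1)·log₂(P(1)/Q(1)) = (1/2)·log₂((1/2)/(1/3)) = 0.29248
  P(2)·log₂(P(2)/Q(2)) = (5/12)·log₂((5/12)/(1/3)) = 0.13414
  P(3)·log₂(P(3)/Q(3)) = (1/12)·log₂((1/12)/(1/3)) = -0.16667

D_KL(P||Q) = 0.29248 + 0.13414 - 0.16667 = 0.25995 ≈ 0.2600 bits

D_KL(Q||P) = Σ Q(x) log₂(Q(x)/P(x))

Computing term by term:
  Q(1)·log₂(Q(1)/P(1)) = (1/3)·log₂((1/3)/(1/2)) = -0.19499
  Q(2)·log₂(Q(2)/P(2)) = (1/3)·log₂((1/3)/(5/12)) = -0.10731
  Q(3)·log₂(Q(3)/P(3)) = (1/3)·log₂((1/3)/(1/12)) = 0.66667

D_KL(Q||P) = -0.19499 - 0.10731 + 0.66667 = 0.36437 ≈ 0.3644 bits

These are NOT equal (difference: 0.1044 bits). KL divergence is asymmetric: D_KL(P||Q) ≠ D_KL(Q||P) in general.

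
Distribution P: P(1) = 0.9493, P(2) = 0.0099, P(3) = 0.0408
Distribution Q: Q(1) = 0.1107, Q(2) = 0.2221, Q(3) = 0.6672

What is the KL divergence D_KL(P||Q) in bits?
2.7341 bits

D_KL(P||Q) = Σ P(x) log₂(P(x)/Q(x))

Computing term by term:
  P(1)·log₂(P(1)/Q(1)) = 0.9493·log₂(0.9493/0.1107) = 2.94303
  P(2)·log₂(P(2)/Q(2)) = 0.0099·log₂(0.0099/0.2221) = -0.04443
  P(3)·log₂(P(3)/Q(3)) = 0.0408·log₂(0.0408/0.6672) = -0.16448

D_KL(P||Q) = 2.94303 - 0.04443 - 0.16448 = 2.73412 ≈ 2.7341 bits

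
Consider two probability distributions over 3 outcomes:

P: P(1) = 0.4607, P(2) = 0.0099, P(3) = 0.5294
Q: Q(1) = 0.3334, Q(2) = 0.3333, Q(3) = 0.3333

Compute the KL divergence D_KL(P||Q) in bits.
0.5181 bits

D_KL(P||Q) = Σ P(x) log₂(P(x)/Q(x))

Computing term by term:
  P(1)·log₂(P(1)/Q(1)) = 0.4607·log₂(0.4607/0.3334) = 0.21495
  P(2)·log₂(P(2)/Q(2)) = 0.0099·log₂(0.0099/0.3333) = -0.05023
  P(3)·log₂(P(3)/Q(3)) = 0.5294·log₂(0.5294/0.3333) = 0.35339

D_KL(P||Q) = 0.21495 - 0.05023 + 0.35339 = 0.51811 ≈ 0.5181 bits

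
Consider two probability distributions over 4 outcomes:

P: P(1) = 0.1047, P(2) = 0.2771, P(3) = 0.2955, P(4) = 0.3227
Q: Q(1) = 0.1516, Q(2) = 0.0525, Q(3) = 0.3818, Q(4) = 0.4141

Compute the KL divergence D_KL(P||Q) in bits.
0.3838 bits

D_KL(P||Q) = Σ P(x) log₂(P(x)/Q(x))

Computing term by term:
  P(1)·log₂(P(1)/Q(1)) = 0.1047·log₂(0.1047/0.1516) = -0.05591
  P(2)·log₂(P(2)/Q(2)) = 0.2771·log₂(0.2771/0.0525) = 0.66504
  P(3)·log₂(P(3)/Q(3)) = 0.2955·log₂(0.2955/0.3818) = -0.10923
  P(4)·log₂(P(4)/Q(4)) = 0.3227·log₂(0.3227/0.4141) = -0.11610

D_KL(P||Q) = -0.05591 + 0.66504 - 0.10923 - 0.11610 = 0.38380 ≈ 0.3838 bits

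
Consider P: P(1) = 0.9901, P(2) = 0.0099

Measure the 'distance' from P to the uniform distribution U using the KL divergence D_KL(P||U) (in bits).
0.9199 bits

U(i) = 1/2 for all i

D_KL(P||U) = Σ P(x) log₂(P(x) / (1/2))
           = Σ P(x) log₂(P(x)) + log₂(2)
           = log₂(2) - H(P)

H(P) = -Σ P(x) log₂(P(x)):
  -P(1)·log₂(P(1)) = -(0.9901)·log₂(0.9901) = 0.01421
  -P(2)·log₂(P(2)) = -(0.0099)·log₂(0.0099) = 0.06592
H(P) = 0.01421 + 0.06592 = 0.08013 bits

log₂(2) = 1.00000 bits

D_KL(P||U) = 1.00000 - 0.08013 = 0.91987 ≈ 0.9199 bits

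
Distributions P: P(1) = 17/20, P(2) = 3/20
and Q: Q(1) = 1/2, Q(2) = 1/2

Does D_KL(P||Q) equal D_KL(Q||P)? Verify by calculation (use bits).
D_KL(P||Q) = 0.3902 bits, D_KL(Q||P) = 0.4857 bits. No — D_KL(P||Q) ≠ D_KL(Q||P) for this pair.

D_KL(P||Q) = Σ P(x) log₂(P(x)/Q(x))

Computing term by term:
  P(1)·log₂(P(1)/Q(1)) = (17/20)·log₂((17/20)/(1/2)) = 0.65070
  P(2)·log₂(P(2)/Q(2)) = (3/20)·log₂((3/20)/(1/2)) = -0.26054

D_KL(P||Q) = 0.65070 - 0.26054 = 0.39016 ≈ 0.3902 bits

D_KL(Q||P) = Σ Q(x) log₂(Q(x)/P(x))

Computing term by term:
  Q(1)·log₂(Q(1)/P(1)) = (1/2)·log₂((1/2)/(17/20)) = -0.38277
  Q(2)·log₂(Q(2)/P(2)) = (1/2)·log₂((1/2)/(3/20)) = 0.86848

D_KL(Q||P) = -0.38277 + 0.86848 = 0.48571 ≈ 0.4857 bits

These are NOT equal (difference: 0.0955 bits). KL divergence is asymmetric: D_KL(P||Q) ≠ D_KL(Q||P) in general.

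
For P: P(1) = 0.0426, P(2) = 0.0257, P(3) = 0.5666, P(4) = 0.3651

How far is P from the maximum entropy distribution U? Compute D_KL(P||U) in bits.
0.6752 bits

U(i) = 1/4 for all i

D_KL(P||U) = Σ P(x) log₂(P(x) / (1/4))
           = Σ P(x) log₂(P(x)) + log₂(4)
           = log₂(4) - H(P)

H(P) = -Σ P(x) log₂(P(x)):
  -P(1)·log₂(P(1)) = -(0.0426)·log₂(0.0426) = 0.19396
  -P(2)·log₂(P(2)) = -(0.0257)·log₂(0.0257) = 0.13575
  -P(3)·log₂(P(3)) = -(0.5666)·log₂(0.5666) = 0.46438
  -P(4)·log₂(P(4)) = -(0.3651)·log₂(0.3651) = 0.53072
H(P) = 0.19396 + 0.13575 + 0.46438 + 0.53072 = 1.32481 bits

log₂(4) = 2.00000 bits

D_KL(P||U) = 2.00000 - 1.32481 = 0.67519 ≈ 0.6752 bits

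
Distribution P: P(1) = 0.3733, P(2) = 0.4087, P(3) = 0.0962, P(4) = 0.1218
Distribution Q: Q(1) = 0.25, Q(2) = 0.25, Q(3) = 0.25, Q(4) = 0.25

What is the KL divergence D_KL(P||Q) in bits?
0.2468 bits

D_KL(P||Q) = Σ P(x) log₂(P(x)/Q(x))

Computing term by term:
  P(1)·log₂(P(1)/Q(1)) = 0.3733·log₂(0.3733/0.25) = 0.21592
  P(2)·log₂(P(2)/Q(2)) = 0.4087·log₂(0.4087/0.25) = 0.28981
  P(3)·log₂(P(3)/Q(3)) = 0.0962·log₂(0.0962/0.25) = -0.13255
  P(4)·log₂(P(4)/Q(4)) = 0.1218·log₂(0.1218/0.25) = -0.12636

D_KL(P||Q) = 0.21592 + 0.28981 - 0.13255 - 0.12636 = 0.24682 ≈ 0.2468 bits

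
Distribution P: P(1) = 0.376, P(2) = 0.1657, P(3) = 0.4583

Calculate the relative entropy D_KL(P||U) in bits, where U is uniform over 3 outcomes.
0.1088 bits

U(i) = 1/3 for all i

D_KL(P||U) = Σ P(x) log₂(P(x) / (1/3))
           = Σ P(x) log₂(P(x)) + log₂(3)
           = log₂(3) - H(P)

H(P) = -Σ P(x) log₂(P(x)):
  -P(1)·log₂(P(1)) = -(0.376)·log₂(0.376) = 0.53061
  -P(2)·log₂(P(2)) = -(0.1657)·log₂(0.1657) = 0.42972
  -P(3)·log₂(P(3)) = -(0.4583)·log₂(0.4583) = 0.51588
H(P) = 0.53061 + 0.42972 + 0.51588 = 1.47621 bits

log₂(3) = 1.58496 bits

D_KL(P||U) = 1.58496 - 1.47621 = 0.10875 ≈ 0.1088 bits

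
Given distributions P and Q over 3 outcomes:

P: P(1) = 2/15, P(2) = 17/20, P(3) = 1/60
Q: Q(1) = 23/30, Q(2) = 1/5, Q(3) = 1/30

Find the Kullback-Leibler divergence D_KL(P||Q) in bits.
1.4212 bits

D_KL(P||Q) = Σ P(x) log₂(P(x)/Q(x))

Computing term by term:
  P(1)·log₂(P(1)/Q(1)) = (2/15)·log₂((2/15)/(23/30)) = -0.33647
  P(2)·log₂(P(2)/Q(2)) = (17/20)·log₂((17/20)/(1/5)) = 1.77434
  P(3)·log₂(P(3)/Q(3)) = (1/60)·log₂((1/60)/(1/30)) = -0.01667

D_KL(P||Q) = -0.33647 + 1.77434 - 0.01667 = 1.42120 ≈ 1.4212 bits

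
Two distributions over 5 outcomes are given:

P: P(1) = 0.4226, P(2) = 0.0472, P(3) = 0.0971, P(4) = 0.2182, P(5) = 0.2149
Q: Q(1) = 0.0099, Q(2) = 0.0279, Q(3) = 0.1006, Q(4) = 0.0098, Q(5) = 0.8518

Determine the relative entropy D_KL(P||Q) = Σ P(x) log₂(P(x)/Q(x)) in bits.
2.8694 bits

D_KL(P||Q) = Σ P(x) log₂(P(x)/Q(x))

Computing term by term:
  P(1)·log₂(P(1)/Q(1)) = 0.4226·log₂(0.4226/0.0099) = 2.28868
  P(2)·log₂(P(2)/Q(2)) = 0.0472·log₂(0.0472/0.0279) = 0.03580
  P(3)·log₂(P(3)/Q(3)) = 0.0971·log₂(0.0971/0.1006) = -0.00496
  P(4)·log₂(P(4)/Q(4)) = 0.2182·log₂(0.2182/0.0098) = 0.97682
  P(5)·log₂(P(5)/Q(5)) = 0.2149·log₂(0.2149/0.8518) = -0.42697

D_KL(P||Q) = 2.28868 + 0.03580 - 0.00496 + 0.97682 - 0.42697 = 2.86937 ≈ 2.8694 bits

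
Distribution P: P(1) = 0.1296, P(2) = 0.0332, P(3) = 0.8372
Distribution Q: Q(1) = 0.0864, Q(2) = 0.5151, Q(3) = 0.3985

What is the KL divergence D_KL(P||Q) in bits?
0.8411 bits

D_KL(P||Q) = Σ P(x) log₂(P(x)/Q(x))

Computing term by term:
  P(1)·log₂(P(1)/Q(1)) = 0.1296·log₂(0.1296/0.0864) = 0.07581
  P(2)·log₂(P(2)/Q(2)) = 0.0332·log₂(0.0332/0.5151) = -0.13133
  P(3)·log₂(P(3)/Q(3)) = 0.8372·log₂(0.8372/0.3985) = 0.89663

D_KL(P||Q) = 0.07581 - 0.13133 + 0.89663 = 0.84111 ≈ 0.8411 bits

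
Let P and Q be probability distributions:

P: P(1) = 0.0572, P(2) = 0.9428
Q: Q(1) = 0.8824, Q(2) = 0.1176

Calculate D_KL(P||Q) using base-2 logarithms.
2.6055 bits

D_KL(P||Q) = Σ P(x) log₂(P(x)/Q(x))

Computing term by term:
  P(1)·log₂(P(1)/Q(1)) = 0.0572·log₂(0.0572/0.8824) = -0.22579
  P(2)·log₂(P(2)/Q(2)) = 0.9428·log₂(0.9428/0.1176) = 2.83129

D_KL(P||Q) = -0.22579 + 2.83129 = 2.60550 ≈ 2.6055 bits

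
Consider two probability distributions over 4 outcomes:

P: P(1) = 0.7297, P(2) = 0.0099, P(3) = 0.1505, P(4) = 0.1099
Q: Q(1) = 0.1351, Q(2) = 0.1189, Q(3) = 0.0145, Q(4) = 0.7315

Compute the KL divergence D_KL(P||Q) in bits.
1.9476 bits

D_KL(P||Q) = Σ P(x) log₂(P(x)/Q(x))

Computing term by term:
  P(1)·log₂(P(1)/Q(1)) = 0.7297·log₂(0.7297/0.1351) = 1.77556
  P(2)·log₂(P(2)/Q(2)) = 0.0099·log₂(0.0099/0.1189) = -0.03550
  P(3)·log₂(P(3)/Q(3)) = 0.1505·log₂(0.1505/0.0145) = 0.50803
  P(4)·log₂(P(4)/Q(4)) = 0.1099·log₂(0.1099/0.7315) = -0.30054

D_KL(P||Q) = 1.77556 - 0.03550 + 0.50803 - 0.30054 = 1.94755 ≈ 1.9476 bits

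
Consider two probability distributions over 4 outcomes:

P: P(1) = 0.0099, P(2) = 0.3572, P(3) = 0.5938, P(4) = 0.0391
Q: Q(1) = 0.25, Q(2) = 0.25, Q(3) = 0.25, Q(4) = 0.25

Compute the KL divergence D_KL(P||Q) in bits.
0.7742 bits

D_KL(P||Q) = Σ P(x) log₂(P(x)/Q(x))

Computing term by term:
  P(1)·log₂(P(1)/Q(1)) = 0.0099·log₂(0.0099/0.25) = -0.04612
  P(2)·log₂(P(2)/Q(2)) = 0.3572·log₂(0.3572/0.25) = 0.18389
  P(3)·log₂(P(3)/Q(3)) = 0.5938·log₂(0.5938/0.25) = 0.74109
  P(4)·log₂(P(4)/Q(4)) = 0.0391·log₂(0.0391/0.25) = -0.10466

D_KL(P||Q) = -0.04612 + 0.18389 + 0.74109 - 0.10466 = 0.77420 ≈ 0.7742 bits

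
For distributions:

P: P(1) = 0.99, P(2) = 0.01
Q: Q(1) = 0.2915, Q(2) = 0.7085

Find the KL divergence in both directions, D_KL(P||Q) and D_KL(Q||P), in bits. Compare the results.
D_KL(P||Q) = 1.6848 bits, D_KL(Q||P) = 3.8407 bits. D_KL(Q||P) is larger than D_KL(P||Q) by 2.1559 bits; the two directions differ.

D_KL(P||Q) = Σ P(x) log₂(P(x)/Q(x))

Computing term by term:
  P(1)·log₂(P(1)/Q(1)) = 0.99·log₂(0.99/0.2915) = 1.74629
  P(2)·log₂(P(2)/Q(2)) = 0.01·log₂(0.01/0.7085) = -0.06147

D_KL(P||Q) = 1.74629 - 0.06147 = 1.68482 ≈ 1.6848 bits

D_KL(Q||P) = Σ Q(x) log₂(Q(x)/P(x))

Computing term by term:
  Q(1)·log₂(Q(1)/P(1)) = 0.2915·log₂(0.2915/0.99) = -0.51419
  Q(2)·log₂(Q(2)/P(2)) = 0.7085·log₂(0.7085/0.01) = 4.35493

D_KL(Q||P) = -0.51419 + 4.35493 = 3.84074 ≈ 3.8407 bits

These are NOT equal (difference: 2.1559 bits). KL divergence is asymmetric: D_KL(P||Q) ≠ D_KL(Q||P) in general.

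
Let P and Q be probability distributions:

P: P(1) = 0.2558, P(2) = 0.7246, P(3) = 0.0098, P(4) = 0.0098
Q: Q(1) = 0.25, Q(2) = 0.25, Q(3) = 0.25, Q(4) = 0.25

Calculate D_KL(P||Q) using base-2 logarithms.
1.0293 bits

D_KL(P||Q) = Σ P(x) log₂(P(x)/Q(x))

Computing term by term:
  P(1)·log₂(P(1)/Q(1)) = 0.2558·log₂(0.2558/0.25) = 0.00846
  P(2)·log₂(P(2)/Q(2)) = 0.7246·log₂(0.7246/0.25) = 1.11245
  P(3)·log₂(P(3)/Q(3)) = 0.0098·log₂(0.0098/0.25) = -0.04580
  P(4)·log₂(P(4)/Q(4)) = 0.0098·log₂(0.0098/0.25) = -0.04580

D_KL(P||Q) = 0.00846 + 1.11245 - 0.04580 - 0.04580 = 1.02931 ≈ 1.0293 bits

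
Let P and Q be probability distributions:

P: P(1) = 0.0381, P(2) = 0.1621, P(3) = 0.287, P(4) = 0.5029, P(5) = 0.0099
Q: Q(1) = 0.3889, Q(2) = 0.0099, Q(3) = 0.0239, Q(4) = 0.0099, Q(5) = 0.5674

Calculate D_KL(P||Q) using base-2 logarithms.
4.3472 bits

D_KL(P||Q) = Σ P(x) log₂(P(x)/Q(x))

Computing term by term:
  P(1)·log₂(P(1)/Q(1)) = 0.0381·log₂(0.0381/0.3889) = -0.12769
  P(2)·log₂(P(2)/Q(2)) = 0.1621·log₂(0.1621/0.0099) = 0.65380
  P(3)·log₂(P(3)/Q(3)) = 0.287·log₂(0.287/0.0239) = 1.02917
  P(4)·log₂(P(4)/Q(4)) = 0.5029·log₂(0.5029/0.0099) = 2.84978
  P(5)·log₂(P(5)/Q(5)) = 0.0099·log₂(0.0099/0.5674) = -0.05782

D_KL(P||Q) = -0.12769 + 0.65380 + 1.02917 + 2.84978 - 0.05782 = 4.34724 ≈ 4.3472 bits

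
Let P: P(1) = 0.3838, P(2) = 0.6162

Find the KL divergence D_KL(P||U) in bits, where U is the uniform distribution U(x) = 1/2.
0.0393 bits

U(i) = 1/2 for all i

D_KL(P||U) = Σ P(x) log₂(P(x) / (1/2))
           = Σ P(x) log₂(P(x)) + log₂(2)
           = log₂(2) - H(P)

H(P) = -Σ P(x) log₂(P(x)):
  -P(1)·log₂(P(1)) = -(0.3838)·log₂(0.3838) = 0.53025
  -P(2)·log₂(P(2)) = -(0.6162)·log₂(0.6162) = 0.43043
H(P) = 0.53025 + 0.43043 = 0.96068 bits

log₂(2) = 1.00000 bits

D_KL(P||U) = 1.00000 - 0.96068 = 0.03932 ≈ 0.0393 bits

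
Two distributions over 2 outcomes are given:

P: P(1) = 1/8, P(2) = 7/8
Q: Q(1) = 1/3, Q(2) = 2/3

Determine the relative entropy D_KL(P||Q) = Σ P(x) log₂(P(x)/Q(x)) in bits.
0.1664 bits

D_KL(P||Q) = Σ P(x) log₂(P(x)/Q(x))

Computing term by term:
  P(1)·log₂(P(1)/Q(1)) = (1/8)·log₂((1/8)/(1/3)) = -0.17688
  P(2)·log₂(P(2)/Q(2)) = (7/8)·log₂((7/8)/(2/3)) = 0.34328

D_KL(P||Q) = -0.17688 + 0.34328 = 0.16640 ≈ 0.1664 bits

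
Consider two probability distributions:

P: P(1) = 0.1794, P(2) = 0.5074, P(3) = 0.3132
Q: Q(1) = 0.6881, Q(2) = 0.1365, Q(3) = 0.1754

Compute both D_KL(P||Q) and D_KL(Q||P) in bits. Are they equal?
D_KL(P||Q) = 0.8752 bits, D_KL(Q||P) = 0.9293 bits. No, they are not equal.

D_KL(P||Q) = Σ P(x) log₂(P(x)/Q(x))

Computing term by term:
  P(1)·log₂(P(1)/Q(1)) = 0.1794·log₂(0.1794/0.6881) = -0.34794
  P(2)·log₂(P(2)/Q(2)) = 0.5074·log₂(0.5074/0.1365) = 0.96113
  P(3)·log₂(P(3)/Q(3)) = 0.3132·log₂(0.3132/0.1754) = 0.26197

D_KL(P||Q) = -0.34794 + 0.96113 + 0.26197 = 0.87516 ≈ 0.8752 bits

D_KL(Q||P) = Σ Q(x) log₂(Q(x)/P(x))

Computing term by term:
  Q(1)·log₂(Q(1)/P(1)) = 0.6881·log₂(0.6881/0.1794) = 1.33453
  Q(2)·log₂(Q(2)/P(2)) = 0.1365·log₂(0.1365/0.5074) = -0.25856
  Q(3)·log₂(Q(3)/P(3)) = 0.1754·log₂(0.1754/0.3132) = -0.14671

D_KL(Q||P) = 1.33453 - 0.25856 - 0.14671 = 0.92926 ≈ 0.9293 bits

These are NOT equal (difference: 0.0541 bits). KL divergence is asymmetric: D_KL(P||Q) ≠ D_KL(Q||P) in general.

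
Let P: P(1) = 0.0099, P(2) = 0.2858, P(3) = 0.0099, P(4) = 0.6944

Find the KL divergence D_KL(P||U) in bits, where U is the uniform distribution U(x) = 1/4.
0.9864 bits

U(i) = 1/4 for all i

D_KL(P||U) = Σ P(x) log₂(P(x) / (1/4))
           = Σ P(x) log₂(P(x)) + log₂(4)
           = log₂(4) - H(P)

H(P) = -Σ P(x) log₂(P(x)):
  -P(1)·log₂(P(1)) = -(0.0099)·log₂(0.0099) = 0.06592
  -P(2)·log₂(P(2)) = -(0.2858)·log₂(0.2858) = 0.51642
  -P(3)·log₂(P(3)) = -(0.0099)·log₂(0.0099) = 0.06592
  -P(4)·log₂(P(4)) = -(0.6944)·log₂(0.6944) = 0.36537
H(P) = 0.06592 + 0.51642 + 0.06592 + 0.36537 = 1.01363 bits

log₂(4) = 2.00000 bits

D_KL(P||U) = 2.00000 - 1.01363 = 0.98637 ≈ 0.9864 bits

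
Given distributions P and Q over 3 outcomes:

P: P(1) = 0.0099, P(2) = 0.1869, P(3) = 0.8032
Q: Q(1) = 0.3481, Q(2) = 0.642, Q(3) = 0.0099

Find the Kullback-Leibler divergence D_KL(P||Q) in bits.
4.7105 bits

D_KL(P||Q) = Σ P(x) log₂(P(x)/Q(x))

Computing term by term:
  P(1)·log₂(P(1)/Q(1)) = 0.0099·log₂(0.0099/0.3481) = -0.05085
  P(2)·log₂(P(2)/Q(2)) = 0.1869·log₂(0.1869/0.642) = -0.33274
  P(3)·log₂(P(3)/Q(3)) = 0.8032·log₂(0.8032/0.0099) = 5.09404

D_KL(P||Q) = -0.05085 - 0.33274 + 5.09404 = 4.71045 ≈ 4.7105 bits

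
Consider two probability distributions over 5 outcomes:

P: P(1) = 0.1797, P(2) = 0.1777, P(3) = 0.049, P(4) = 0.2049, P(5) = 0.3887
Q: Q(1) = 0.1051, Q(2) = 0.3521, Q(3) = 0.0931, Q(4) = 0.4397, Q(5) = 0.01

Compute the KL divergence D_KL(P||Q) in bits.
1.7452 bits

D_KL(P||Q) = Σ P(x) log₂(P(x)/Q(x))

Computing term by term:
  P(1)·log₂(P(1)/Q(1)) = 0.1797·log₂(0.1797/0.1051) = 0.13906
  P(2)·log₂(P(2)/Q(2)) = 0.1777·log₂(0.1777/0.3521) = -0.17531
  P(3)·log₂(P(3)/Q(3)) = 0.049·log₂(0.049/0.0931) = -0.04537
  P(4)·log₂(P(4)/Q(4)) = 0.2049·log₂(0.2049/0.4397) = -0.22572
  P(5)·log₂(P(5)/Q(5)) = 0.3887·log₂(0.3887/0.01) = 2.05256

D_KL(P||Q) = 0.13906 - 0.17531 - 0.04537 - 0.22572 + 2.05256 = 1.74522 ≈ 1.7452 bits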